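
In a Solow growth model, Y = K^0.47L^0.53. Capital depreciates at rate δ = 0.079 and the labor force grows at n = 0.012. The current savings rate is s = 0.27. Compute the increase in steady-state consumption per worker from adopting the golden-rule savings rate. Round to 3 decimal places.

Break-even investment rate: n + δ = 0.012 + 0.079 = 0.091.
Current steady state (s = 0.27): k* = (0.27/0.091)^(1/0.53) ≈ 7.7835, y* = 7.7835^0.47 ≈ 2.6233, c* = (1−0.27)·2.6233 ≈ 1.9150.
At the golden rule the marginal product of capital equals n+δ: 0.47·k^(0.47−1) = 0.091. Solving, k_gold = (0.47/0.091)^(1/0.53) ≈ 22.1508.
y_gold = 22.1508^0.47 ≈ 4.2888, c_gold = y_gold − 0.091·k_gold ≈ 2.2730.
Gain: Δc = 2.2730 − 1.9150 ≈ 0.3580.

Δc ≈ 0.358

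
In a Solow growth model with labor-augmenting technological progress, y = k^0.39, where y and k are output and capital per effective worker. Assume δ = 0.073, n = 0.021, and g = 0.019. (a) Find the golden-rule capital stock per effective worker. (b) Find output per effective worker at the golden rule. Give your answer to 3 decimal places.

(a) k_gold ≈ 7.620; (b) y_gold ≈ 2.208

n + g + δ = 0.021 + 0.019 + 0.073 = 0.113.
Maximizing c = f(k) − (n+g+δ)·k gives f'(k) = n+g+δ, i.e. 0.39·k^(0.39−1) = 0.113, so k_gold = (0.39/0.113)^(1/0.61) ≈ 7.6198.
y_gold = 7.6198^0.39 ≈ 2.2078.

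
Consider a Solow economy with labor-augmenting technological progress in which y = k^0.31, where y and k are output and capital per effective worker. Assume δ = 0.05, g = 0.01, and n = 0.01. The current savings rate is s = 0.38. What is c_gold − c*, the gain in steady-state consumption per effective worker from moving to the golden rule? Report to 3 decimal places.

Δc ≈ 0.021

n + g + δ = 0.01 + 0.01 + 0.05 = 0.07.
Current steady state (s = 0.38): k* = (0.38/0.07)^(1/0.69) ≈ 11.6081, y* = 11.6081^0.31 ≈ 2.1383, c* = (1−0.38)·2.1383 ≈ 1.3258.
Golden rule sets MPK = n+g+δ: 0.31·k^(0.31−1) = 0.07, so k_gold = (0.31/0.07)^(1/0.69) ≈ 8.6420.
y_gold = 8.6420^0.31 ≈ 1.9514, c_gold = y_gold − 0.07·k_gold ≈ 1.3465.
Gain: Δc = 1.3465 − 1.3258 ≈ 0.0207.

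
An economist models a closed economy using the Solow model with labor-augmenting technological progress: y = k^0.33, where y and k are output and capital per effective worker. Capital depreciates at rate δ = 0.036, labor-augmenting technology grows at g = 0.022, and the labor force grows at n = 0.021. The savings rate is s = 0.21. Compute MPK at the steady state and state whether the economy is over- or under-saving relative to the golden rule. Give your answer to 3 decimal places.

Break-even investment rate: n + g + δ = 0.021 + 0.022 + 0.036 = 0.079.
Steady-state k*: s·k^0.33 = 0.079·k gives k* = (0.21/0.079)^(1/0.67) ≈ 4.3025.
MPK = 0.33·4.3025^(-0.67) ≈ 0.1241.
MPK > n+g+δ = 0.079, so the economy is dynamically efficient (under-saving).

under-saving; MPK ≈ 0.124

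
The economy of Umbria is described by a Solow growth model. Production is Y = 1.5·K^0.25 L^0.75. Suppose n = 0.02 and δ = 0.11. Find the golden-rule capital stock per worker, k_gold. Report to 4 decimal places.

k_gold ≈ 4.1063

Capital per worker breaks even when investment replaces (n + δ)·k; here n + δ = 0.13.
Golden rule sets MPK = n+δ: 0.25·1.5·k^(0.25−1) = 0.13, so k_gold = (0.25·1.5/0.13)^(1/0.75) ≈ 4.1063.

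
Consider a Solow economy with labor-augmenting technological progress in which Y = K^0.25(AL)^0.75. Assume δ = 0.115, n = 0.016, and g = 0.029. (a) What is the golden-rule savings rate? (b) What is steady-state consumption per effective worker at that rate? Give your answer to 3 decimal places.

(a) s_gold = 0.250; (b) c_gold ≈ 0.870

The effective depreciation rate is n + g + δ = 0.016 + 0.029 + 0.115 = 0.16.
For Cobb-Douglas, s_gold equals capital's share: s_gold = 0.25.
Golden rule sets MPK = n+g+δ: 0.25·k^(0.25−1) = 0.16, so k_gold = (0.25/0.16)^(1/0.75) ≈ 1.8131.
y_gold = 1.8131^0.25 ≈ 1.1604; c_gold = (1−0.25)·y_gold ≈ 0.8703.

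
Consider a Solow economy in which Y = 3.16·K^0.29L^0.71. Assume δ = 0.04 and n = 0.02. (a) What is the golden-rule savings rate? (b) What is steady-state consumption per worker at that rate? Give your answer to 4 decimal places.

(a) s_gold = 0.2900; (b) c_gold ≈ 6.8316

n + δ = 0.02 + 0.04 = 0.06.
For Cobb-Douglas, s_gold equals capital's share: s_gold = 0.29.
At the golden rule the marginal product of capital equals n+δ: 0.29·3.16·k^(0.29−1) = 0.06. Solving, k_gold = (0.29·3.16/0.06)^(1/0.71) ≈ 46.5064.
y_gold = 3.16·46.5064^0.29 ≈ 9.6220; c_gold = (1−0.29)·y_gold ≈ 6.8316.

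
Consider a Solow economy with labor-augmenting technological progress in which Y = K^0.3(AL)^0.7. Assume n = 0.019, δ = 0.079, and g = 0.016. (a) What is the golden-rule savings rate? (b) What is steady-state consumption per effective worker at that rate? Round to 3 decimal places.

(a) s_gold = 0.300; (b) c_gold ≈ 1.060

n + g + δ = 0.019 + 0.016 + 0.079 = 0.114.
For Cobb-Douglas, s_gold equals capital's share: s_gold = 0.3.
At the golden rule the marginal product of capital equals n+g+δ: 0.3·k^(0.3−1) = 0.114. Solving, k_gold = (0.3/0.114)^(1/0.7) ≈ 3.9839.
y_gold = 3.9839^0.3 ≈ 1.5139; c_gold = (1−0.3)·y_gold ≈ 1.0597.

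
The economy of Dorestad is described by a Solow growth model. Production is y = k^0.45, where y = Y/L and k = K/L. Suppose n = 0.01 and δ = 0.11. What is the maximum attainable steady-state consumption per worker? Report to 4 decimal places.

Capital per worker breaks even when investment replaces (n + δ)·k; here n + δ = 0.12.
Golden rule sets MPK = n+δ: 0.45·k^(0.45−1) = 0.12, so k_gold = (0.45/0.12)^(1/0.55) ≈ 11.0584.
y_gold = 11.0584^0.45 ≈ 2.9489.
c_gold = y_gold − (n+δ)·k_gold = 2.9489 − 0.12·11.0584 ≈ 1.6219.

c_gold ≈ 1.6219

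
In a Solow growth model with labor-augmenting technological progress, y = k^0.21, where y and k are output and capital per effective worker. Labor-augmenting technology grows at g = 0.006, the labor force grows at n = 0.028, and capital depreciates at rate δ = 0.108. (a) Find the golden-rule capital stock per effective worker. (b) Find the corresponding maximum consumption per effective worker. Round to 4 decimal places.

(a) k_gold ≈ 1.6410; (b) c_gold ≈ 0.8766

n + g + δ = 0.028 + 0.006 + 0.108 = 0.142.
At the golden rule the marginal product of capital equals n+g+δ: 0.21·k^(0.21−1) = 0.142. Solving, k_gold = (0.21/0.142)^(1/0.79) ≈ 1.6410.
y_gold = 1.6410^0.21 ≈ 1.1096; c_gold = y_gold − 0.142·k_gold ≈ 0.8766.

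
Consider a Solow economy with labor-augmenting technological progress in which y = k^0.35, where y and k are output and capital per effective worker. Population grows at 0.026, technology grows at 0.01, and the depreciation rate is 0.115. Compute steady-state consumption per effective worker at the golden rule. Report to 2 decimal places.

The effective depreciation rate is n + g + δ = 0.026 + 0.01 + 0.115 = 0.151.
Golden rule sets MPK = n+g+δ: 0.35·k^(0.35−1) = 0.151, so k_gold = (0.35/0.151)^(1/0.65) ≈ 3.6448.
y_gold = 3.6448^0.35 ≈ 1.5725.
c_gold = y_gold − (n+g+δ)·k_gold = 1.5725 − 0.151·3.6448 ≈ 1.0221.

c_gold ≈ 1.02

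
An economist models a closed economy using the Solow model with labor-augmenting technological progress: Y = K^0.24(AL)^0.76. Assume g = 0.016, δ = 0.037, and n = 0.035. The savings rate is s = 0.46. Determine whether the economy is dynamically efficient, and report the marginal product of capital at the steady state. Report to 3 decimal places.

dynamically inefficient; MPK ≈ 0.046

Capital per effective worker breaks even when investment replaces (n + g + δ)·k; here n + g + δ = 0.088.
Steady-state k*: s·k^0.24 = 0.088·k gives k* = (0.46/0.088)^(1/0.76) ≈ 8.8125.
MPK = 0.24·8.8125^(-0.76) ≈ 0.0459.
MPK < n+g+δ = 0.088, so the economy is dynamically inefficient (over-saving).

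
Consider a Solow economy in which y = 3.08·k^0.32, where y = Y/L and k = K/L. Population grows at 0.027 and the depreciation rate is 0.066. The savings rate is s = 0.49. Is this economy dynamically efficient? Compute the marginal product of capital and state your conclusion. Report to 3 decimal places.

The effective depreciation rate is n + δ = 0.027 + 0.066 = 0.093.
Steady-state k*: s·A·k^0.32 = 0.093·k gives k* = (0.49·3.08/0.093)^(1/0.68) ≈ 60.2282.
MPK = 0.32·3.08·60.2282^(-0.68) ≈ 0.0607.
MPK < n+δ = 0.093, so the economy is dynamically inefficient (over-saving).

dynamically inefficient; MPK ≈ 0.061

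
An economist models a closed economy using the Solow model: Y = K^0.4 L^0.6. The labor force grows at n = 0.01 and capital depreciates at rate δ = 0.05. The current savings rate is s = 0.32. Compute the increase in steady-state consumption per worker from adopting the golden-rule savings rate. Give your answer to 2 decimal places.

Capital per worker breaks even when investment replaces (n + δ)·k; here n + δ = 0.06.
Current steady state (s = 0.32): k* = (0.32/0.06)^(1/0.6) ≈ 16.2804, y* = 16.2804^0.4 ≈ 3.0526, c* = (1−0.32)·3.0526 ≈ 2.0757.
Golden rule sets MPK = n+δ: 0.4·k^(0.4−1) = 0.06, so k_gold = (0.4/0.06)^(1/0.6) ≈ 23.6146.
y_gold = 23.6146^0.4 ≈ 3.5422, c_gold = y_gold − 0.06·k_gold ≈ 2.1253.
Gain: Δc = 2.1253 − 2.0757 ≈ 0.0496.

Δc ≈ 0.05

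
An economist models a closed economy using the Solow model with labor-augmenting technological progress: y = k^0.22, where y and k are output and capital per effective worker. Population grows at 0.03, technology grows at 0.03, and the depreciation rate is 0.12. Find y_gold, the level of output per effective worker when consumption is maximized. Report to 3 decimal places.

y_gold ≈ 1.058

The effective depreciation rate is n + g + δ = 0.03 + 0.03 + 0.12 = 0.18.
Golden rule sets MPK = n+g+δ: 0.22·k^(0.22−1) = 0.18, so k_gold = (0.22/0.18)^(1/0.78) ≈ 1.2934.
Output: y_gold = k_gold^0.22 = 1.2934^0.22 ≈ 1.0582.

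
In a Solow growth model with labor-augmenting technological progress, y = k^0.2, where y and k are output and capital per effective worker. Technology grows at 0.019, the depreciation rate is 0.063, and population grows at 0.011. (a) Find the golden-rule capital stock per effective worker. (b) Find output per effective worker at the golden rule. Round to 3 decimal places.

(a) k_gold ≈ 2.604; (b) y_gold ≈ 1.211

Capital per effective worker breaks even when investment replaces (n + g + δ)·k; here n + g + δ = 0.093.
At the golden rule the marginal product of capital equals n+g+δ: 0.2·k^(0.2−1) = 0.093. Solving, k_gold = (0.2/0.093)^(1/0.8) ≈ 2.6043.
y_gold = 2.6043^0.2 ≈ 1.2110.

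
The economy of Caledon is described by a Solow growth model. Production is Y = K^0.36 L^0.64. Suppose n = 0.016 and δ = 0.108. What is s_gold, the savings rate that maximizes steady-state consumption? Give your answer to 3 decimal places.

s_gold = 0.360

Break-even investment rate: n + δ = 0.016 + 0.108 = 0.124.
At the golden rule MPK = n+δ, and in any Cobb-Douglas steady state s = (n+δ)·k/y = MPK·k/y = capital's share 0.36.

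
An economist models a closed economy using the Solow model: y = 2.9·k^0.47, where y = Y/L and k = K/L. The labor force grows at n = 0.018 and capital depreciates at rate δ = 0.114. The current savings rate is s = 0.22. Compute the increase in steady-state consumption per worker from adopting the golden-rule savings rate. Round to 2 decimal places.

Capital per worker breaks even when investment replaces (n + δ)·k; here n + δ = 0.132.
Current steady state (s = 0.22): k* = (0.22·2.9/0.132)^(1/0.53) ≈ 19.5448, y* = 2.9·19.5448^0.47 ≈ 11.7269, c* = (1−0.22)·11.7269 ≈ 9.1470.
Maximizing c = f(k) − (n+δ)·k gives f'(k) = n+δ, i.e. 0.47·2.9·k^(0.47−1) = 0.132, so k_gold = (0.47·2.9/0.132)^(1/0.53) ≈ 81.8578.
y_gold = 2.9·81.8578^0.47 ≈ 22.9899, c_gold = y_gold − 0.132·k_gold ≈ 12.1846.
Gain: Δc = 12.1846 − 9.1470 ≈ 3.0377.

Δc ≈ 3.04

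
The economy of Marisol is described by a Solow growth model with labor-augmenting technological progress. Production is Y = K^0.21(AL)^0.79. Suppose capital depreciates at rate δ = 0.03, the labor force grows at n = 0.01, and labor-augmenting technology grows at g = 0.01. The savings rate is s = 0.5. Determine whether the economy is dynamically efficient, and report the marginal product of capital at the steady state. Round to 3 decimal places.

dynamically inefficient; MPK ≈ 0.021

n + g + δ = 0.01 + 0.01 + 0.03 = 0.05.
Steady-state k*: s·k^0.21 = 0.05·k gives k* = (0.5/0.05)^(1/0.79) ≈ 18.4426.
MPK = 0.21·18.4426^(-0.79) ≈ 0.0210.
MPK < n+g+δ = 0.05, so the economy is dynamically inefficient (over-saving).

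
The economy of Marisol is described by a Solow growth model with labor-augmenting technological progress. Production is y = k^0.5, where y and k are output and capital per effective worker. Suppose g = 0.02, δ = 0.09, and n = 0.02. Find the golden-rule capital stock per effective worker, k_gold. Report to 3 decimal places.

The effective depreciation rate is n + g + δ = 0.02 + 0.02 + 0.09 = 0.13.
Setting f'(k) = n+g+δ gives 0.5·k^(0.5−1) = 0.13, hence k_gold = (0.5/0.13)^(1/0.5) ≈ 14.7929.

k_gold ≈ 14.793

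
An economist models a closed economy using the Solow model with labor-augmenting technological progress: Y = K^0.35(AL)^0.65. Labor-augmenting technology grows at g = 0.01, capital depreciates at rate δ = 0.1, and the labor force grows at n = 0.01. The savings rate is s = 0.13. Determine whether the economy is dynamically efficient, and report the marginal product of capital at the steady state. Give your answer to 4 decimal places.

Break-even investment rate: n + g + δ = 0.01 + 0.01 + 0.1 = 0.12.
Steady-state k*: s·k^0.35 = 0.12·k gives k* = (0.13/0.12)^(1/0.65) ≈ 1.1310.
MPK = 0.35·1.1310^(-0.65) ≈ 0.3231.
MPK > n+g+δ = 0.12, so the economy is dynamically efficient (under-saving).

dynamically efficient; MPK ≈ 0.3231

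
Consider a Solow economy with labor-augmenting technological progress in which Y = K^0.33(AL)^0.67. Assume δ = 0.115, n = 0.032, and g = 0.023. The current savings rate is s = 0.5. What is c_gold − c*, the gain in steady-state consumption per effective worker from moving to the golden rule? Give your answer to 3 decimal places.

n + g + δ = 0.032 + 0.023 + 0.115 = 0.17.
Current steady state (s = 0.5): k* = (0.5/0.17)^(1/0.67) ≈ 5.0036, y* = 5.0036^0.33 ≈ 1.7012, c* = (1−0.5)·1.7012 ≈ 0.8506.
Setting f'(k) = n+g+δ gives 0.33·k^(0.33−1) = 0.17, hence k_gold = (0.33/0.17)^(1/0.67) ≈ 2.6912.
y_gold = 2.6912^0.33 ≈ 1.3864, c_gold = y_gold − 0.17·k_gold ≈ 0.9289.
Gain: Δc = 0.9289 − 0.8506 ≈ 0.0783.

Δc ≈ 0.078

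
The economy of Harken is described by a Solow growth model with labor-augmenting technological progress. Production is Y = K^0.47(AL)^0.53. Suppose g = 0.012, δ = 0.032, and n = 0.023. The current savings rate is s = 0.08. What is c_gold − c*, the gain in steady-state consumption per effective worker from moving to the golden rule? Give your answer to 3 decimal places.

Δc ≈ 1.905

Capital per effective worker breaks even when investment replaces (n + g + δ)·k; here n + g + δ = 0.067.
Current steady state (s = 0.08): k* = (0.08/0.067)^(1/0.53) ≈ 1.3974, y* = 1.3974^0.47 ≈ 1.1703, c* = (1−0.08)·1.1703 ≈ 1.0767.
Golden rule sets MPK = n+g+δ: 0.47·k^(0.47−1) = 0.067, so k_gold = (0.47/0.067)^(1/0.53) ≈ 39.4703.
y_gold = 39.4703^0.47 ≈ 5.6266, c_gold = y_gold − 0.067·k_gold ≈ 2.9821.
Gain: Δc = 2.9821 − 1.0767 ≈ 1.9054.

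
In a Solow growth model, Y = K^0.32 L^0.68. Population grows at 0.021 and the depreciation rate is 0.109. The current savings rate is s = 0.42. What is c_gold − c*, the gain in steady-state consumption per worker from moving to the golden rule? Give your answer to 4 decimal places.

Break-even investment rate: n + δ = 0.021 + 0.109 = 0.13.
Current steady state (s = 0.42): k* = (0.42/0.13)^(1/0.68) ≈ 5.6102, y* = 5.6102^0.32 ≈ 1.7365, c* = (1−0.42)·1.7365 ≈ 1.0072.
Maximizing c = f(k) − (n+δ)·k gives f'(k) = n+δ, i.e. 0.32·k^(0.32−1) = 0.13, so k_gold = (0.32/0.13)^(1/0.68) ≈ 3.7610.
y_gold = 3.7610^0.32 ≈ 1.5279, c_gold = y_gold − 0.13·k_gold ≈ 1.0390.
Gain: Δc = 1.0390 − 1.0072 ≈ 0.0318.

Δc ≈ 0.0318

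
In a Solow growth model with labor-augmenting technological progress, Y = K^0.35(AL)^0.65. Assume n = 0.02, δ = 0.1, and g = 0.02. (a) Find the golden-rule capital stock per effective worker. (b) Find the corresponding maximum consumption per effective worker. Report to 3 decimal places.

(a) k_gold ≈ 4.095; (b) c_gold ≈ 1.065

Capital per effective worker breaks even when investment replaces (n + g + δ)·k; here n + g + δ = 0.14.
Setting f'(k) = n+g+δ gives 0.35·k^(0.35−1) = 0.14, hence k_gold = (0.35/0.14)^(1/0.65) ≈ 4.0946.
y_gold = 4.0946^0.35 ≈ 1.6379; c_gold = y_gold − 0.14·k_gold ≈ 1.0646.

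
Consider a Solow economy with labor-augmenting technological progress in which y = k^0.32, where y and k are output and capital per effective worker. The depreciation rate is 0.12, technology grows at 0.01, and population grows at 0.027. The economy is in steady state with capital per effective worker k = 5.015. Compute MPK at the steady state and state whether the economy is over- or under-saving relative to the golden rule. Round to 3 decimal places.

over-saving; MPK ≈ 0.107

The effective depreciation rate is n + g + δ = 0.027 + 0.01 + 0.12 = 0.157.
MPK = 0.32·k^(0.32−1) = 0.32·5.015^(-0.68) ≈ 0.1069.
MPK < 0.157, so the economy is dynamically inefficient (over-saving).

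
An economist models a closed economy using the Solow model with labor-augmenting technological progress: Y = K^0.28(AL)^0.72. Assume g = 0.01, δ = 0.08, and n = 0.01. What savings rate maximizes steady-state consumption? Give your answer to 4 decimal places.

Capital per effective worker breaks even when investment replaces (n + g + δ)·k; here n + g + δ = 0.1.
At the golden rule MPK = n+g+δ, and in any Cobb-Douglas steady state s = (n+g+δ)·k/y = MPK·k/y = capital's share 0.28.

s_gold = 0.2800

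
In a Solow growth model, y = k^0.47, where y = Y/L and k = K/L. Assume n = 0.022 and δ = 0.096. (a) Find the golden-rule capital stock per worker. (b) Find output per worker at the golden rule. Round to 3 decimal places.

(a) k_gold ≈ 13.567; (b) y_gold ≈ 3.406

The effective depreciation rate is n + δ = 0.022 + 0.096 = 0.118.
Golden rule sets MPK = n+δ: 0.47·k^(0.47−1) = 0.118, so k_gold = (0.47/0.118)^(1/0.53) ≈ 13.5670.
y_gold = 13.5670^0.47 ≈ 3.4062.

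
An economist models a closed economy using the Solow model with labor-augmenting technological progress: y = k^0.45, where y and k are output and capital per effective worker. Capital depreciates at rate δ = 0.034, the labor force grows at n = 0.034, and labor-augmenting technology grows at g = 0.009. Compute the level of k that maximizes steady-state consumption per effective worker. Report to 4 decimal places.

k_gold ≈ 24.7765

n + g + δ = 0.034 + 0.009 + 0.034 = 0.077.
Maximizing c = f(k) − (n+g+δ)·k gives f'(k) = n+g+δ, i.e. 0.45·k^(0.45−1) = 0.077, so k_gold = (0.45/0.077)^(1/0.55) ≈ 24.7765.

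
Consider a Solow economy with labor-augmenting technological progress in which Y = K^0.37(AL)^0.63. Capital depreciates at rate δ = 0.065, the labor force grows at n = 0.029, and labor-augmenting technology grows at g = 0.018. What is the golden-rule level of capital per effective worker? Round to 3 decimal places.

Break-even investment rate: n + g + δ = 0.029 + 0.018 + 0.065 = 0.112.
Maximizing c = f(k) − (n+g+δ)·k gives f'(k) = n+g+δ, i.e. 0.37·k^(0.37−1) = 0.112, so k_gold = (0.37/0.112)^(1/0.63) ≈ 6.6647.

k_gold ≈ 6.665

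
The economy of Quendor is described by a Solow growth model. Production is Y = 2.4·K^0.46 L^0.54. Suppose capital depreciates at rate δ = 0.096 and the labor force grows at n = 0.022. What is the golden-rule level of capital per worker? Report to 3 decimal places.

The effective depreciation rate is n + δ = 0.022 + 0.096 = 0.118.
At the golden rule the marginal product of capital equals n+δ: 0.46·2.4·k^(0.46−1) = 0.118. Solving, k_gold = (0.46·2.4/0.118)^(1/0.54) ≈ 62.8506.

k_gold ≈ 62.851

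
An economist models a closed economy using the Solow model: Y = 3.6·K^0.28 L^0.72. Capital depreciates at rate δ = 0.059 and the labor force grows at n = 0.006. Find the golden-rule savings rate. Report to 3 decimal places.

s_gold = 0.280

n + δ = 0.006 + 0.059 = 0.065.
At the golden rule MPK = n+δ, and in any Cobb-Douglas steady state s = (n+δ)·k/y = MPK·k/y = capital's share 0.28.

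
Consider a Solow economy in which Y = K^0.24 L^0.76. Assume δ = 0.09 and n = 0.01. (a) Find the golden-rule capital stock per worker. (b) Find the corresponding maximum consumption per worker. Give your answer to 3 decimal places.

(a) k_gold ≈ 3.164; (b) c_gold ≈ 1.002

Break-even investment rate: n + δ = 0.01 + 0.09 = 0.1.
Golden rule sets MPK = n+δ: 0.24·k^(0.24−1) = 0.1, so k_gold = (0.24/0.1)^(1/0.76) ≈ 3.1643.
y_gold = 3.1643^0.24 ≈ 1.3185; c_gold = y_gold − 0.1·k_gold ≈ 1.0020.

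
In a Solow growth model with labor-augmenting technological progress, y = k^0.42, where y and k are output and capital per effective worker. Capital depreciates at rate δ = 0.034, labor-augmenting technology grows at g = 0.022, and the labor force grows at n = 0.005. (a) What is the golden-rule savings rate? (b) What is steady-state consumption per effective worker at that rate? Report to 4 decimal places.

(a) s_gold = 0.4200; (b) c_gold ≈ 2.3453

The effective depreciation rate is n + g + δ = 0.005 + 0.022 + 0.034 = 0.061.
For Cobb-Douglas, s_gold equals capital's share: s_gold = 0.42.
At the golden rule the marginal product of capital equals n+g+δ: 0.42·k^(0.42−1) = 0.061. Solving, k_gold = (0.42/0.061)^(1/0.58) ≈ 27.8412.
y_gold = 27.8412^0.42 ≈ 4.0436; c_gold = (1−0.42)·y_gold ≈ 2.3453.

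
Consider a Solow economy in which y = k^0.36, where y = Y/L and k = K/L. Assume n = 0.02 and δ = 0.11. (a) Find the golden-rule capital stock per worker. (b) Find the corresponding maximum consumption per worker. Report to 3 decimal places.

(a) k_gold ≈ 4.911; (b) c_gold ≈ 1.135

n + δ = 0.02 + 0.11 = 0.13.
Maximizing c = f(k) − (n+δ)·k gives f'(k) = n+δ, i.e. 0.36·k^(0.36−1) = 0.13, so k_gold = (0.36/0.13)^(1/0.64) ≈ 4.9112.
y_gold = 4.9112^0.36 ≈ 1.7735; c_gold = y_gold − 0.13·k_gold ≈ 1.1350.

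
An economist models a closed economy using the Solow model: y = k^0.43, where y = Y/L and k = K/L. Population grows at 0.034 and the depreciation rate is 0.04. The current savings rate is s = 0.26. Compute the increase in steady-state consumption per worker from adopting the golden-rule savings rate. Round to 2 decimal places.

n + δ = 0.034 + 0.04 = 0.074.
Current steady state (s = 0.26): k* = (0.26/0.074)^(1/0.57) ≈ 9.0665, y* = 9.0665^0.43 ≈ 2.5805, c* = (1−0.26)·2.5805 ≈ 1.9096.
Setting f'(k) = n+δ gives 0.43·k^(0.43−1) = 0.074, hence k_gold = (0.43/0.074)^(1/0.57) ≈ 21.9162.
y_gold = 21.9162^0.43 ≈ 3.7716, c_gold = y_gold − 0.074·k_gold ≈ 2.1498.
Gain: Δc = 2.1498 − 1.9096 ≈ 0.2403.

Δc ≈ 0.24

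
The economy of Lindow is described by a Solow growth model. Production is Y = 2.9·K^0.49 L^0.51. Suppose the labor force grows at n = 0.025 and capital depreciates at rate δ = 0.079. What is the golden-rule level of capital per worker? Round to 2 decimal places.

k_gold ≈ 168.50

Break-even investment rate: n + δ = 0.025 + 0.079 = 0.104.
Maximizing c = f(k) − (n+δ)·k gives f'(k) = n+δ, i.e. 0.49·2.9·k^(0.49−1) = 0.104, so k_gold = (0.49·2.9/0.104)^(1/0.51) ≈ 168.4960.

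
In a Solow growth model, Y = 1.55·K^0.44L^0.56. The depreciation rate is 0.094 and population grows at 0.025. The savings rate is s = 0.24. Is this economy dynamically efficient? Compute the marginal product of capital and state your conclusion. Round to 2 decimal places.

dynamically efficient; MPK ≈ 0.22

The effective depreciation rate is n + δ = 0.025 + 0.094 = 0.119.
Steady-state k*: s·A·k^0.44 = 0.119·k gives k* = (0.24·1.55/0.119)^(1/0.56) ≈ 7.6546.
MPK = 0.44·1.55·7.6546^(-0.56) ≈ 0.2182.
MPK > n+δ = 0.119, so the economy is dynamically efficient (under-saving).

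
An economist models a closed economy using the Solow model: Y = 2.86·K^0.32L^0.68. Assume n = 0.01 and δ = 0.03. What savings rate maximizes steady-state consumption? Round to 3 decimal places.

s_gold = 0.320

Break-even investment rate: n + δ = 0.01 + 0.03 = 0.04.
At the golden rule MPK = n+δ, and in any Cobb-Douglas steady state s = (n+δ)·k/y = MPK·k/y = capital's share 0.32.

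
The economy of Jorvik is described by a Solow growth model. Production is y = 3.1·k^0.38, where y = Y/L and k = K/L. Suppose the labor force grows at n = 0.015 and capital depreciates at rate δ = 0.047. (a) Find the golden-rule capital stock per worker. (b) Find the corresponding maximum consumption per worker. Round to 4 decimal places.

n + δ = 0.015 + 0.047 = 0.062.
Golden rule sets MPK = n+δ: 0.38·3.1·k^(0.38−1) = 0.062, so k_gold = (0.38·3.1/0.062)^(1/0.62) ≈ 115.4797.
y_gold = 3.1·115.4797^0.38 ≈ 18.8414; c_gold = y_gold − 0.062·k_gold ≈ 11.6817.

(a) k_gold ≈ 115.4797; (b) c_gold ≈ 11.6817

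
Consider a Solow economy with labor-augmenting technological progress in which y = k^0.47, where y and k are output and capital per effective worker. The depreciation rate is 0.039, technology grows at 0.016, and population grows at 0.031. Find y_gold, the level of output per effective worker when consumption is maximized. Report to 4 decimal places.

y_gold ≈ 4.5092

The effective depreciation rate is n + g + δ = 0.031 + 0.016 + 0.039 = 0.086.
Golden rule sets MPK = n+g+δ: 0.47·k^(0.47−1) = 0.086, so k_gold = (0.47/0.086)^(1/0.53) ≈ 24.6432.
Output: y_gold = k_gold^0.47 = 24.6432^0.47 ≈ 4.5092.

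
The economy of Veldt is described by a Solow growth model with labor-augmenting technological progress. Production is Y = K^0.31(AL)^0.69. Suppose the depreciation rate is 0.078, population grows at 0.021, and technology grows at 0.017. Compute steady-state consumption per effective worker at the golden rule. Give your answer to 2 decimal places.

c_gold ≈ 1.07

The effective depreciation rate is n + g + δ = 0.021 + 0.017 + 0.078 = 0.116.
Maximizing c = f(k) − (n+g+δ)·k gives f'(k) = n+g+δ, i.e. 0.31·k^(0.31−1) = 0.116, so k_gold = (0.31/0.116)^(1/0.69) ≈ 4.1562.
y_gold = 4.1562^0.31 ≈ 1.5552.
c_gold = y_gold − (n+g+δ)·k_gold = 1.5552 − 0.116·4.1562 ≈ 1.0731.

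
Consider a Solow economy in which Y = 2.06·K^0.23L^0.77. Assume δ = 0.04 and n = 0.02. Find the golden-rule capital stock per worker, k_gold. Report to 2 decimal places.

Break-even investment rate: n + δ = 0.02 + 0.04 = 0.06.
Setting f'(k) = n+δ gives 0.23·2.06·k^(0.23−1) = 0.06, hence k_gold = (0.23·2.06/0.06)^(1/0.77) ≈ 14.6390.

k_gold ≈ 14.64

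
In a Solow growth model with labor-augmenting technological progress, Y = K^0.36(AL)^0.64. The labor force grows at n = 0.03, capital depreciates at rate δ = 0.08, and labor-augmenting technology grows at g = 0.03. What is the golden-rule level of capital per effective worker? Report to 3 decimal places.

k_gold ≈ 4.374

n + g + δ = 0.03 + 0.03 + 0.08 = 0.14.
Golden rule sets MPK = n+g+δ: 0.36·k^(0.36−1) = 0.14, so k_gold = (0.36/0.14)^(1/0.64) ≈ 4.3742.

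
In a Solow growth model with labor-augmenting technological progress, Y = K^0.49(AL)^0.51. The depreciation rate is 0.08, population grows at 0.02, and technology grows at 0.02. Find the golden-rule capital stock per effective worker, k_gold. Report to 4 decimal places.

n + g + δ = 0.02 + 0.02 + 0.08 = 0.12.
Maximizing c = f(k) − (n+g+δ)·k gives f'(k) = n+g+δ, i.e. 0.49·k^(0.49−1) = 0.12, so k_gold = (0.49/0.12)^(1/0.51) ≈ 15.7786.

k_gold ≈ 15.7786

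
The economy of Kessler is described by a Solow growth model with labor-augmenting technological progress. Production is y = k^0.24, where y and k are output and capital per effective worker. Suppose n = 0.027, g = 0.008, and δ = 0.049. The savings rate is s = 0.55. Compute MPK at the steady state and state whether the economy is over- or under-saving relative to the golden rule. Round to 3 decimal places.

Break-even investment rate: n + g + δ = 0.027 + 0.008 + 0.049 = 0.084.
Steady-state k*: s·k^0.24 = 0.084·k gives k* = (0.55/0.084)^(1/0.76) ≈ 11.8521.
MPK = 0.24·11.8521^(-0.76) ≈ 0.0367.
MPK < n+g+δ = 0.084, so the economy is dynamically inefficient (over-saving).

over-saving; MPK ≈ 0.037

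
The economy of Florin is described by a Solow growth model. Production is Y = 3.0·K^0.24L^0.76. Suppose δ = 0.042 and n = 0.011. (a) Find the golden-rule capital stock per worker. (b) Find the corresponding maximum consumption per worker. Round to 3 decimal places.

The effective depreciation rate is n + δ = 0.011 + 0.042 = 0.053.
Maximizing c = f(k) − (n+δ)·k gives f'(k) = n+δ, i.e. 0.24·3.0·k^(0.24−1) = 0.053, so k_gold = (0.24·3.0/0.053)^(1/0.76) ≈ 30.9645.
y_gold = 3.0·30.9645^0.24 ≈ 6.8380; c_gold = y_gold − 0.053·k_gold ≈ 5.1969.

(a) k_gold ≈ 30.964; (b) c_gold ≈ 5.197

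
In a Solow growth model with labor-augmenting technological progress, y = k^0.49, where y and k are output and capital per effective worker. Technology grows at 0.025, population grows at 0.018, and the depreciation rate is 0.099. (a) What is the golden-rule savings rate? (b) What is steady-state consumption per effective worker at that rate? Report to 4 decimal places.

Break-even investment rate: n + g + δ = 0.018 + 0.025 + 0.099 = 0.142.
For Cobb-Douglas, s_gold equals capital's share: s_gold = 0.49.
Maximizing c = f(k) − (n+g+δ)·k gives f'(k) = n+g+δ, i.e. 0.49·k^(0.49−1) = 0.142, so k_gold = (0.49/0.142)^(1/0.51) ≈ 11.3428.
y_gold = 11.3428^0.49 ≈ 3.2871; c_gold = (1−0.49)·y_gold ≈ 1.6764.

(a) s_gold = 0.4900; (b) c_gold ≈ 1.6764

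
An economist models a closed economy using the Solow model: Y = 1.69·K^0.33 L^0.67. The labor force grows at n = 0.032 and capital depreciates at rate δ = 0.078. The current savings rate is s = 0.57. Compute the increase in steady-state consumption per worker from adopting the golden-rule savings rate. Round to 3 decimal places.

Break-even investment rate: n + δ = 0.032 + 0.078 = 0.11.
Current steady state (s = 0.57): k* = (0.57·1.69/0.11)^(1/0.67) ≈ 25.4989, y* = 1.69·25.4989^0.33 ≈ 4.9208, c* = (1−0.57)·4.9208 ≈ 2.1160.
At the golden rule the marginal product of capital equals n+δ: 0.33·1.69·k^(0.33−1) = 0.11. Solving, k_gold = (0.33·1.69/0.11)^(1/0.67) ≈ 11.2785.
y_gold = 1.69·11.2785^0.33 ≈ 3.7595, c_gold = y_gold − 0.11·k_gold ≈ 2.5189.
Gain: Δc = 2.5189 − 2.1160 ≈ 0.4029.

Δc ≈ 0.403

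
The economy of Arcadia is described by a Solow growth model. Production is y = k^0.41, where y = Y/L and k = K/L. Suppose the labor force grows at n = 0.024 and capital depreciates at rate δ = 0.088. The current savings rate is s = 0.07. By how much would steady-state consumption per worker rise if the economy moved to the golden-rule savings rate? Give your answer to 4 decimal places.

Δc ≈ 0.7829

n + δ = 0.024 + 0.088 = 0.112.
Current steady state (s = 0.07): k* = (0.07/0.112)^(1/0.59) ≈ 0.4509, y* = 0.4509^0.41 ≈ 0.7214, c* = (1−0.07)·0.7214 ≈ 0.6709.
Setting f'(k) = n+δ gives 0.41·k^(0.41−1) = 0.112, hence k_gold = (0.41/0.112)^(1/0.59) ≈ 9.0198.
y_gold = 9.0198^0.41 ≈ 2.4639, c_gold = y_gold − 0.112·k_gold ≈ 1.4537.
Gain: Δc = 1.4537 − 0.6709 ≈ 0.7829.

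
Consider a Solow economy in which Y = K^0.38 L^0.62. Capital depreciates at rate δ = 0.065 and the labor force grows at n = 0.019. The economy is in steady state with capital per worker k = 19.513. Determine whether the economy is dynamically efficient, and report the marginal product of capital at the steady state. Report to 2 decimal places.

Break-even investment rate: n + δ = 0.019 + 0.065 = 0.084.
MPK = 0.38·k^(0.38−1) = 0.38·19.513^(-0.62) ≈ 0.0602.
MPK < 0.084, so the economy is dynamically inefficient (over-saving).

dynamically inefficient; MPK ≈ 0.06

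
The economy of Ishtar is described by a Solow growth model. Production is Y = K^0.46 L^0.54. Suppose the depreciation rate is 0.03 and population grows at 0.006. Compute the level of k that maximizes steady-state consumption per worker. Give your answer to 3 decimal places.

k_gold ≈ 111.942

Break-even investment rate: n + δ = 0.006 + 0.03 = 0.036.
Maximizing c = f(k) − (n+δ)·k gives f'(k) = n+δ, i.e. 0.46·k^(0.46−1) = 0.036, so k_gold = (0.46/0.036)^(1/0.54) ≈ 111.9416.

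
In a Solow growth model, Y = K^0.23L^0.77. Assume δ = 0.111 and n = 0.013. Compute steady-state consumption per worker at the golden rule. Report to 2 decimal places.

c_gold ≈ 0.93

Capital per worker breaks even when investment replaces (n + δ)·k; here n + δ = 0.124.
Golden rule sets MPK = n+δ: 0.23·k^(0.23−1) = 0.124, so k_gold = (0.23/0.124)^(1/0.77) ≈ 2.2307.
y_gold = 2.2307^0.23 ≈ 1.2027.
c_gold = y_gold − (n+δ)·k_gold = 1.2027 − 0.124·2.2307 ≈ 0.9260.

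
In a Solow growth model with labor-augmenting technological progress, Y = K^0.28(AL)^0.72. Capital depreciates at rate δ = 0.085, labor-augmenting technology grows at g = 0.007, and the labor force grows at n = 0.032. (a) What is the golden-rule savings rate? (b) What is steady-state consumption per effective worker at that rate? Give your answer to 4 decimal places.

n + g + δ = 0.032 + 0.007 + 0.085 = 0.124.
For Cobb-Douglas, s_gold equals capital's share: s_gold = 0.28.
Golden rule sets MPK = n+g+δ: 0.28·k^(0.28−1) = 0.124, so k_gold = (0.28/0.124)^(1/0.72) ≈ 3.0996.
y_gold = 3.0996^0.28 ≈ 1.3727; c_gold = (1−0.28)·y_gold ≈ 0.9883.

(a) s_gold = 0.2800; (b) c_gold ≈ 0.9883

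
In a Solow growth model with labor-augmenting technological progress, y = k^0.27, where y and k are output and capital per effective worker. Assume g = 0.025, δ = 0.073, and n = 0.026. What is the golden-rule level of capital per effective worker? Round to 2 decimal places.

k_gold ≈ 2.90

Capital per effective worker breaks even when investment replaces (n + g + δ)·k; here n + g + δ = 0.124.
At the golden rule the marginal product of capital equals n+g+δ: 0.27·k^(0.27−1) = 0.124. Solving, k_gold = (0.27/0.124)^(1/0.73) ≈ 2.9036.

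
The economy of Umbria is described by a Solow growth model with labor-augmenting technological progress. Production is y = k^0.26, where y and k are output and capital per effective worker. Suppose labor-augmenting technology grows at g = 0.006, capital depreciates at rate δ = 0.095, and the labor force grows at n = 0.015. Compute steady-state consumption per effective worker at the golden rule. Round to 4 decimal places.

c_gold ≈ 0.9826

Capital per effective worker breaks even when investment replaces (n + g + δ)·k; here n + g + δ = 0.116.
Maximizing c = f(k) − (n+g+δ)·k gives f'(k) = n+g+δ, i.e. 0.26·k^(0.26−1) = 0.116, so k_gold = (0.26/0.116)^(1/0.74) ≈ 2.9762.
y_gold = 2.9762^0.26 ≈ 1.3279.
c_gold = y_gold − (n+g+δ)·k_gold = 1.3279 − 0.116·2.9762 ≈ 0.9826.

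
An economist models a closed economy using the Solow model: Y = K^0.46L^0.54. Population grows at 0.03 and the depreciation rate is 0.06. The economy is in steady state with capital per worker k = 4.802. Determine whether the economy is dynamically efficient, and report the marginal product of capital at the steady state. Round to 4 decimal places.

dynamically efficient; MPK ≈ 0.1971

n + δ = 0.03 + 0.06 = 0.09.
MPK = 0.46·k^(0.46−1) = 0.46·4.802^(-0.54) ≈ 0.1971.
MPK > 0.09, so the economy is dynamically efficient (under-saving).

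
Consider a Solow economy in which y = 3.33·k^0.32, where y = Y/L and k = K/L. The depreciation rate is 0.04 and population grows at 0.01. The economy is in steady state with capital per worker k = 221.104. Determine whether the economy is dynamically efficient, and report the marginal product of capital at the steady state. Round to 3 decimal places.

dynamically inefficient; MPK ≈ 0.027

Capital per worker breaks even when investment replaces (n + δ)·k; here n + δ = 0.05.
MPK = 0.32·3.33·k^(0.32−1) = 0.32·3.33·221.104^(-0.68) ≈ 0.0271.
MPK < 0.05, so the economy is dynamically inefficient (over-saving).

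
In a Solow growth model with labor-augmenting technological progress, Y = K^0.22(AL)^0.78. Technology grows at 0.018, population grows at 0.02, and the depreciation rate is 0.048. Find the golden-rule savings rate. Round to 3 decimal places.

The effective depreciation rate is n + g + δ = 0.02 + 0.018 + 0.048 = 0.086.
At the golden rule MPK = n+g+δ, and in any Cobb-Douglas steady state s = (n+g+δ)·k/y = MPK·k/y = capital's share 0.22.

s_gold = 0.220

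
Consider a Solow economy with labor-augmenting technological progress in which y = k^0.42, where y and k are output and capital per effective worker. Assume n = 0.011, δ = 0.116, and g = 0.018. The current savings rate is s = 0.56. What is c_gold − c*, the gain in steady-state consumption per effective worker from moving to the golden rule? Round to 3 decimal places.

Δc ≈ 0.082

The effective depreciation rate is n + g + δ = 0.011 + 0.018 + 0.116 = 0.145.
Current steady state (s = 0.56): k* = (0.56/0.145)^(1/0.58) ≈ 10.2745, y* = 10.2745^0.42 ≈ 2.6603, c* = (1−0.56)·2.6603 ≈ 1.1706.
Setting f'(k) = n+g+δ gives 0.42·k^(0.42−1) = 0.145, hence k_gold = (0.42/0.145)^(1/0.58) ≈ 6.2567.
y_gold = 6.2567^0.42 ≈ 2.1601, c_gold = y_gold − 0.145·k_gold ≈ 1.2528.
Gain: Δc = 1.2528 − 1.1706 ≈ 0.0823.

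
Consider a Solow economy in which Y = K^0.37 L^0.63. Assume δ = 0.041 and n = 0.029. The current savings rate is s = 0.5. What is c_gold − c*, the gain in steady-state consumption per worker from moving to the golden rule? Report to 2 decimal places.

Capital per worker breaks even when investment replaces (n + δ)·k; here n + δ = 0.07.
Current steady state (s = 0.5): k* = (0.5/0.07)^(1/0.63) ≈ 22.6648, y* = 22.6648^0.37 ≈ 3.1731, c* = (1−0.5)·3.1731 ≈ 1.5865.
Maximizing c = f(k) − (n+δ)·k gives f'(k) = n+δ, i.e. 0.37·k^(0.37−1) = 0.07, so k_gold = (0.37/0.07)^(1/0.63) ≈ 14.0535.
y_gold = 14.0535^0.37 ≈ 2.6588, c_gold = y_gold − 0.07·k_gold ≈ 1.6750.
Gain: Δc = 1.6750 − 1.5865 ≈ 0.0885.

Δc ≈ 0.09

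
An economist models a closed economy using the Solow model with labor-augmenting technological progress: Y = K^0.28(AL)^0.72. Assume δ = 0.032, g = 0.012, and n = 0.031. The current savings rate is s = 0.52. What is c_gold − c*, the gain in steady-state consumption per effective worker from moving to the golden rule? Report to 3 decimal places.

Capital per effective worker breaks even when investment replaces (n + g + δ)·k; here n + g + δ = 0.075.
Current steady state (s = 0.52): k* = (0.52/0.075)^(1/0.72) ≈ 14.7223, y* = 14.7223^0.28 ≈ 2.1234, c* = (1−0.52)·2.1234 ≈ 1.0192.
At the golden rule the marginal product of capital equals n+g+δ: 0.28·k^(0.28−1) = 0.075. Solving, k_gold = (0.28/0.075)^(1/0.72) ≈ 6.2313.
y_gold = 6.2313^0.28 ≈ 1.6691, c_gold = y_gold − 0.075·k_gold ≈ 1.2018.
Gain: Δc = 1.2018 − 1.0192 ≈ 0.1825.

Δc ≈ 0.183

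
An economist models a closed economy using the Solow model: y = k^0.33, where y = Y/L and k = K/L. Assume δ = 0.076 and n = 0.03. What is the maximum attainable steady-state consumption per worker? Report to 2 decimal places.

c_gold ≈ 1.17

Capital per worker breaks even when investment replaces (n + δ)·k; here n + δ = 0.106.
Golden rule sets MPK = n+δ: 0.33·k^(0.33−1) = 0.106, so k_gold = (0.33/0.106)^(1/0.67) ≈ 5.4467.
y_gold = 5.4467^0.33 ≈ 1.7495.
c_gold = y_gold − (n+δ)·k_gold = 1.7495 − 0.106·5.4467 ≈ 1.1722.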